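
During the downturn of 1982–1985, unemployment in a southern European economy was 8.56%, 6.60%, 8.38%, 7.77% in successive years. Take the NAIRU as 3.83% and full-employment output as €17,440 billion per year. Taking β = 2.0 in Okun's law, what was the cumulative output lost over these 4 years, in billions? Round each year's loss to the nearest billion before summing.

Year 1982: gap = -2.0 × (8.56 - 3.83) = -9.46%, loss ≈ 17440 × 9.46/100 ≈ 1650.
Year 1983: gap = -2.0 × (6.6 - 3.83) = -5.54%, loss ≈ 17440 × 5.54/100 ≈ 966.
Year 1984: gap = -2.0 × (8.38 - 3.83) = -9.1%, loss ≈ 17440 × 9.1/100 ≈ 1587.
Year 1985: gap = -2.0 × (7.77 - 3.83) = -7.88%, loss ≈ 17440 × 7.88/100 ≈ 1374.
Total lost output = 1650 + 966 + 1587 + 1374 = 5577 billion.

€5,577 billion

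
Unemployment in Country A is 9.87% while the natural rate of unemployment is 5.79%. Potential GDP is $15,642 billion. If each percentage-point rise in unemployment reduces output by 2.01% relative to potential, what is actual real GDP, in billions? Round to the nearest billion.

$14,359 billion

Unemployment gap = 9.87 - 5.79 = 4.08 points, so the output gap is -2.01 × 4.08 = -8.2008%.
Actual GDP = 15642 × (1 - 8.2008/100) = 15642 × 0.917992 ≈ 14359 billion.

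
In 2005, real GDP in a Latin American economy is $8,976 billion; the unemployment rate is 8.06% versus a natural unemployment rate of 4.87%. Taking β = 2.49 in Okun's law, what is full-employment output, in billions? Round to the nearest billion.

Unemployment gap = 8.06 - 4.87 = 3.19 points, so output gap = -2.49 × 3.19 = -7.9431%.
Since Y = Y* × (1 + gap/100), Y* = 8976/0.920569 ≈ 9750 billion.

$9,750 billion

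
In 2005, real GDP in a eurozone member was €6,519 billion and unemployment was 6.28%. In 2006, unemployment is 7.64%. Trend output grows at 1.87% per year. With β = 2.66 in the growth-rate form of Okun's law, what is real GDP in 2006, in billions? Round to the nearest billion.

€6,405 billion

Δu = 7.64 - 6.28 = 1.36 points.
Okun's law (growth form): g_Y = g_Y* - β × Δu = 1.87 - 2.66 × (1.36) = 1.87 - 3.6176 = -1.7476%.
Real GDP in the next year = 6519 × (1 - 1.7476/100) = 6519 × 0.982524 ≈ 6405 billion.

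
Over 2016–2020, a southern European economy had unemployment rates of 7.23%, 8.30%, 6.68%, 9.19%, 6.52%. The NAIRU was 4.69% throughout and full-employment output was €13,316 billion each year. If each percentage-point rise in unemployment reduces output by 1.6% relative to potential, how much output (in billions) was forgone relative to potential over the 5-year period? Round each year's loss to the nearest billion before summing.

Year 2016: gap = -1.6 × (7.23 - 4.69) = -4.064%, loss ≈ 13316 × 4.064/100 ≈ 541.
Year 2017: gap = -1.6 × (8.3 - 4.69) = -5.776%, loss ≈ 13316 × 5.776/100 ≈ 769.
Year 2018: gap = -1.6 × (6.68 - 4.69) = -3.184%, loss ≈ 13316 × 3.184/100 ≈ 424.
Year 2019: gap = -1.6 × (9.19 - 4.69) = -7.2%, loss ≈ 13316 × 7.2/100 ≈ 959.
Year 2020: gap = -1.6 × (6.52 - 4.69) = -2.928%, loss ≈ 13316 × 2.928/100 ≈ 390.
Total lost output = 541 + 769 + 424 + 959 + 390 = 3083 billion.

€3,083 billion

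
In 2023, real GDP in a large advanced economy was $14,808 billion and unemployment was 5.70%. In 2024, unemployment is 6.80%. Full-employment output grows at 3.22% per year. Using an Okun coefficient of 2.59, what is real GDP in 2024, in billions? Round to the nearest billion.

Δu = 6.8 - 5.7 = 1.1 points.
Okun's law (growth form): g_Y = g_Y* - β × Δu = 3.22 - 2.59 × (1.10) = 3.22 - 2.849 = 0.371%.
Real GDP in the next year = 14808 × (1 + 0.371/100) = 14808 × 1.00371 ≈ 14863 billion.

$14,863 billion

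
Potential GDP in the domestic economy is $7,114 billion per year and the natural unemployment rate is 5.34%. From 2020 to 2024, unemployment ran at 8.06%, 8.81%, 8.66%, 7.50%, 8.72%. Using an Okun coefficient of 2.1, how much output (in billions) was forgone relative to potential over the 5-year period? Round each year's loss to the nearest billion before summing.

$2,248 billion

Year 2020: gap = -2.1 × (8.06 - 5.34) = -5.712%, loss ≈ 7114 × 5.712/100 ≈ 406.
Year 2021: gap = -2.1 × (8.81 - 5.34) = -7.287%, loss ≈ 7114 × 7.287/100 ≈ 518.
Year 2022: gap = -2.1 × (8.66 - 5.34) = -6.972%, loss ≈ 7114 × 6.972/100 ≈ 496.
Year 2023: gap = -2.1 × (7.5 - 5.34) = -4.536%, loss ≈ 7114 × 4.536/100 ≈ 323.
Year 2024: gap = -2.1 × (8.72 - 5.34) = -7.098%, loss ≈ 7114 × 7.098/100 ≈ 505.
Total lost output = 406 + 518 + 496 + 323 + 505 = 2248 billion.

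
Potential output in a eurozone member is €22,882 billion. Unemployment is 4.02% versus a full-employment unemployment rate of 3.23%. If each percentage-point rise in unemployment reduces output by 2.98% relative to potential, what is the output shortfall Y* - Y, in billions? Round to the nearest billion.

€539 billion

Output gap = -2.98 × (4.02 - 3.23) = -2.98 × 0.79 = -2.3542%.
Actual GDP ≈ 22882 × 0.976458 ≈ 22343 billion, so the shortfall is 22882 - 22343 = 539 billion.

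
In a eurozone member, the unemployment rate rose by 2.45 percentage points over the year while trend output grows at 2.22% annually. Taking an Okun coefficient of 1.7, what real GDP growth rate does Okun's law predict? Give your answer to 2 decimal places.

Growth-rate Okun's law: g_Y = g_Y* - β × Δu.
g_Y = 2.22 - 1.7 × (2.45) = 2.22 - 4.165 = -1.945%, i.e. -1.95% to 2 d.p.

-1.95%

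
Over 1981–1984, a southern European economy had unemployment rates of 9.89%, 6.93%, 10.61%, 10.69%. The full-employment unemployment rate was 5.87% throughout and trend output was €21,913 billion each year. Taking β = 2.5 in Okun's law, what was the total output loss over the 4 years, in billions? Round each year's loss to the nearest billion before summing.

Year 1981: gap = -2.5 × (9.89 - 5.87) = -10.05%, loss ≈ 21913 × 10.05/100 ≈ 2202.
Year 1982: gap = -2.5 × (6.93 - 5.87) = -2.65%, loss ≈ 21913 × 2.65/100 ≈ 581.
Year 1983: gap = -2.5 × (10.61 - 5.87) = -11.85%, loss ≈ 21913 × 11.85/100 ≈ 2597.
Year 1984: gap = -2.5 × (10.69 - 5.87) = -12.05%, loss ≈ 21913 × 12.05/100 ≈ 2641.
Total lost output = 2202 + 581 + 2597 + 2641 = 8021 billion.

€8,021 billion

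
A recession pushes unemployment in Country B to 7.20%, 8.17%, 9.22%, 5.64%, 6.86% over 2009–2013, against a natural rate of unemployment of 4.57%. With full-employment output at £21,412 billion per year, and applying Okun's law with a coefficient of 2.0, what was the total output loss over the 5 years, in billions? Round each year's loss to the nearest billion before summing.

£6,098 billion

Year 2009: gap = -2.0 × (7.2 - 4.57) = -5.26%, loss ≈ 21412 × 5.26/100 ≈ 1126.
Year 2010: gap = -2.0 × (8.17 - 4.57) = -7.2%, loss ≈ 21412 × 7.2/100 ≈ 1542.
Year 2011: gap = -2.0 × (9.22 - 4.57) = -9.3%, loss ≈ 21412 × 9.3/100 ≈ 1991.
Year 2012: gap = -2.0 × (5.64 - 4.57) = -2.14%, loss ≈ 21412 × 2.14/100 ≈ 458.
Year 2013: gap = -2.0 × (6.86 - 4.57) = -4.58%, loss ≈ 21412 × 4.58/100 ≈ 981.
Total lost output = 1126 + 1542 + 1991 + 458 + 981 = 6098 billion.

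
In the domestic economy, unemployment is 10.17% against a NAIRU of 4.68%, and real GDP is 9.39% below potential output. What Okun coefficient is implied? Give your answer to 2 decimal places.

β ≈ 1.71

Okun's law: output gap = -β × (u - u*).
-9.39 = -β × (10.17 - 4.68) = -β × 5.49, so β = 9.39/5.49 = 1.71.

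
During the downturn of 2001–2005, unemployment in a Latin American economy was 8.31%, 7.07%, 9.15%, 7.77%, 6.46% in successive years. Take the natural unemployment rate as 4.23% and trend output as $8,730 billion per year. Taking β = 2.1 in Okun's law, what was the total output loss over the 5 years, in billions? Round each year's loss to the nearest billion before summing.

$3,229 billion

Year 2001: gap = -2.1 × (8.31 - 4.23) = -8.568%, loss ≈ 8730 × 8.568/100 ≈ 748.
Year 2002: gap = -2.1 × (7.07 - 4.23) = -5.964%, loss ≈ 8730 × 5.964/100 ≈ 521.
Year 2003: gap = -2.1 × (9.15 - 4.23) = -10.332%, loss ≈ 8730 × 10.332/100 ≈ 902.
Year 2004: gap = -2.1 × (7.77 - 4.23) = -7.434%, loss ≈ 8730 × 7.434/100 ≈ 649.
Year 2005: gap = -2.1 × (6.46 - 4.23) = -4.683%, loss ≈ 8730 × 4.683/100 ≈ 409.
Total lost output = 748 + 521 + 902 + 649 + 409 = 3229 billion.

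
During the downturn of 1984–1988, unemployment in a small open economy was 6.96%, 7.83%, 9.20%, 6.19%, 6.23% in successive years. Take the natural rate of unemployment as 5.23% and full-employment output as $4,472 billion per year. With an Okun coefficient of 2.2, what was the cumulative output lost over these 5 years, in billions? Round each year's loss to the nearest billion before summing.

$1,009 billion

Year 1984: gap = -2.2 × (6.96 - 5.23) = -3.806%, loss ≈ 4472 × 3.806/100 ≈ 170.
Year 1985: gap = -2.2 × (7.83 - 5.23) = -5.72%, loss ≈ 4472 × 5.72/100 ≈ 256.
Year 1986: gap = -2.2 × (9.2 - 5.23) = -8.734%, loss ≈ 4472 × 8.734/100 ≈ 391.
Year 1987: gap = -2.2 × (6.19 - 5.23) = -2.112%, loss ≈ 4472 × 2.112/100 ≈ 94.
Year 1988: gap = -2.2 × (6.23 - 5.23) = -2.2%, loss ≈ 4472 × 2.2/100 ≈ 98.
Total lost output = 170 + 256 + 391 + 94 + 98 = 1009 billion.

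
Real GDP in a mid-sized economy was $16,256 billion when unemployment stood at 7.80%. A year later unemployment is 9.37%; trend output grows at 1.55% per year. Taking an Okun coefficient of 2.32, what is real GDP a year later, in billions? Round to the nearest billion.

Δu = 9.37 - 7.8 = 1.57 points.
Okun's law (growth form): g_Y = g_Y* - β × Δu = 1.55 - 2.32 × (1.57) = 1.55 - 3.6424 = -2.0924%.
Real GDP in the next year = 16256 × (1 - 2.0924/100) = 16256 × 0.979076 ≈ 15916 billion.

$15,916 billion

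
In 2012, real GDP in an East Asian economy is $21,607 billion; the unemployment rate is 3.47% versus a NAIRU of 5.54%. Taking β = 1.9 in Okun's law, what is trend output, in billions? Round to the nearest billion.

$20,789 billion

Unemployment gap = 3.47 - 5.54 = -2.07 points, so output gap = -1.9 × (-2.07) = 3.933%.
Since Y = Y* × (1 + gap/100), Y* = 21607/1.03933 ≈ 20789 billion.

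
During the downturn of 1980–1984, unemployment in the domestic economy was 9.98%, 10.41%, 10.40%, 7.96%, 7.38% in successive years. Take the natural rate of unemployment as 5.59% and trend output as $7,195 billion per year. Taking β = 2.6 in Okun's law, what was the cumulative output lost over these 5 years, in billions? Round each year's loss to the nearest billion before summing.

Year 1980: gap = -2.6 × (9.98 - 5.59) = -11.414%, loss ≈ 7195 × 11.414/100 ≈ 821.
Year 1981: gap = -2.6 × (10.41 - 5.59) = -12.532%, loss ≈ 7195 × 12.532/100 ≈ 902.
Year 1982: gap = -2.6 × (10.4 - 5.59) = -12.506%, loss ≈ 7195 × 12.506/100 ≈ 900.
Year 1983: gap = -2.6 × (7.96 - 5.59) = -6.162%, loss ≈ 7195 × 6.162/100 ≈ 443.
Year 1984: gap = -2.6 × (7.38 - 5.59) = -4.654%, loss ≈ 7195 × 4.654/100 ≈ 335.
Total lost output = 821 + 902 + 900 + 443 + 335 = 3401 billion.

$3,401 billion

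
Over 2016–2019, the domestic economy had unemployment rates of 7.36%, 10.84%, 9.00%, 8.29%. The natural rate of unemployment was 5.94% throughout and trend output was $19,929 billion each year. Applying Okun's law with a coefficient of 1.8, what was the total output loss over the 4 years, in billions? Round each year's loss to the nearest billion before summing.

$4,208 billion

Year 2016: gap = -1.8 × (7.36 - 5.94) = -2.556%, loss ≈ 19929 × 2.556/100 ≈ 509.
Year 2017: gap = -1.8 × (10.84 - 5.94) = -8.82%, loss ≈ 19929 × 8.82/100 ≈ 1758.
Year 2018: gap = -1.8 × (9 - 5.94) = -5.508%, loss ≈ 19929 × 5.508/100 ≈ 1098.
Year 2019: gap = -1.8 × (8.29 - 5.94) = -4.23%, loss ≈ 19929 × 4.23/100 ≈ 843.
Total lost output = 509 + 1758 + 1098 + 843 = 4208 billion.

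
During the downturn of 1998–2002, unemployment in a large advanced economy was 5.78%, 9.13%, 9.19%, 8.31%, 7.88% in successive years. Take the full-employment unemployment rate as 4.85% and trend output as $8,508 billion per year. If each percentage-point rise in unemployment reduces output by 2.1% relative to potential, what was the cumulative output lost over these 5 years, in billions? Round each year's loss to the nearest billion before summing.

Year 1998: gap = -2.1 × (5.78 - 4.85) = -1.953%, loss ≈ 8508 × 1.953/100 ≈ 166.
Year 1999: gap = -2.1 × (9.13 - 4.85) = -8.988%, loss ≈ 8508 × 8.988/100 ≈ 765.
Year 2000: gap = -2.1 × (9.19 - 4.85) = -9.114%, loss ≈ 8508 × 9.114/100 ≈ 775.
Year 2001: gap = -2.1 × (8.31 - 4.85) = -7.266%, loss ≈ 8508 × 7.266/100 ≈ 618.
Year 2002: gap = -2.1 × (7.88 - 4.85) = -6.363%, loss ≈ 8508 × 6.363/100 ≈ 541.
Total lost output = 166 + 765 + 775 + 618 + 541 = 2865 billion.

$2,865 billion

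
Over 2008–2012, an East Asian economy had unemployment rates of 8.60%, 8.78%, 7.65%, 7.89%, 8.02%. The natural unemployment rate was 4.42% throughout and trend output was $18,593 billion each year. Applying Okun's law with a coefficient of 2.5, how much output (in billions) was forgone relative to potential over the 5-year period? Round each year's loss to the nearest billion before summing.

$8,757 billion

Year 2008: gap = -2.5 × (8.6 - 4.42) = -10.45%, loss ≈ 18593 × 10.45/100 ≈ 1943.
Year 2009: gap = -2.5 × (8.78 - 4.42) = -10.9%, loss ≈ 18593 × 10.9/100 ≈ 2027.
Year 2010: gap = -2.5 × (7.65 - 4.42) = -8.075%, loss ≈ 18593 × 8.075/100 ≈ 1501.
Year 2011: gap = -2.5 × (7.89 - 4.42) = -8.675%, loss ≈ 18593 × 8.675/100 ≈ 1613.
Year 2012: gap = -2.5 × (8.02 - 4.42) = -9%, loss ≈ 18593 × 9/100 ≈ 1673.
Total lost output = 1943 + 2027 + 1501 + 1613 + 1673 = 8757 billion.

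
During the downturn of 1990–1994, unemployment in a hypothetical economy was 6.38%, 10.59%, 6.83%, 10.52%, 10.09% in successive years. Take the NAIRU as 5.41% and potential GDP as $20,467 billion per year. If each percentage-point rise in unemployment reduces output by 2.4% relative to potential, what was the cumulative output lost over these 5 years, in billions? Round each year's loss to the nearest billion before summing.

$8,527 billion

Year 1990: gap = -2.4 × (6.38 - 5.41) = -2.328%, loss ≈ 20467 × 2.328/100 ≈ 476.
Year 1991: gap = -2.4 × (10.59 - 5.41) = -12.432%, loss ≈ 20467 × 12.432/100 ≈ 2544.
Year 1992: gap = -2.4 × (6.83 - 5.41) = -3.408%, loss ≈ 20467 × 3.408/100 ≈ 698.
Year 1993: gap = -2.4 × (10.52 - 5.41) = -12.264%, loss ≈ 20467 × 12.264/100 ≈ 2510.
Year 1994: gap = -2.4 × (10.09 - 5.41) = -11.232%, loss ≈ 20467 × 11.232/100 ≈ 2299.
Total lost output = 476 + 2544 + 698 + 2510 + 2299 = 8527 billion.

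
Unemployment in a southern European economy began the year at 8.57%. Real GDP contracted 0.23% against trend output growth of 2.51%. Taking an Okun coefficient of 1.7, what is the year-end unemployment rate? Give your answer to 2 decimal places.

10.18%

Growth-rate Okun's law: g_Y = g_Y* - β × Δu, so Δu = (g_Y* - g_Y)/β.
Δu = (2.51 + 0.23)/1.7 = 2.74/1.7 = 1.61 percentage points.
Year-end unemployment = 8.57 + 1.61 = 10.18%.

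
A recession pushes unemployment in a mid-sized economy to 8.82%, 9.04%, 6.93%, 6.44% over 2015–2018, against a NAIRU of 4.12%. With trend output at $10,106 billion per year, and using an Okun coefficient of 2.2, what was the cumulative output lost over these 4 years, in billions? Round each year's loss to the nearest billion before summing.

Year 2015: gap = -2.2 × (8.82 - 4.12) = -10.34%, loss ≈ 10106 × 10.34/100 ≈ 1045.
Year 2016: gap = -2.2 × (9.04 - 4.12) = -10.824%, loss ≈ 10106 × 10.824/100 ≈ 1094.
Year 2017: gap = -2.2 × (6.93 - 4.12) = -6.182%, loss ≈ 10106 × 6.182/100 ≈ 625.
Year 2018: gap = -2.2 × (6.44 - 4.12) = -5.104%, loss ≈ 10106 × 5.104/100 ≈ 516.
Total lost output = 1045 + 1094 + 625 + 516 = 3280 billion.

$3,280 billion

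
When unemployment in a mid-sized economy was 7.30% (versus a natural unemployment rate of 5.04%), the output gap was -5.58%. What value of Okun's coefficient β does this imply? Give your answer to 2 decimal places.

Okun's law: output gap = -β × (u - u*).
-5.58 = -β × (7.3 - 5.04) = -β × 2.26, so β = 5.58/2.26 = 2.47.

β ≈ 2.47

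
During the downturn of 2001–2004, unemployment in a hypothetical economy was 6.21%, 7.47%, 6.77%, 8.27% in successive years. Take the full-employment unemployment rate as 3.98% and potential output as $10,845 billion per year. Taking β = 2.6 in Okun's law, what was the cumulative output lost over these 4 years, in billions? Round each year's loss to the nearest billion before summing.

$3,610 billion

Year 2001: gap = -2.6 × (6.21 - 3.98) = -5.798%, loss ≈ 10845 × 5.798/100 ≈ 629.
Year 2002: gap = -2.6 × (7.47 - 3.98) = -9.074%, loss ≈ 10845 × 9.074/100 ≈ 984.
Year 2003: gap = -2.6 × (6.77 - 3.98) = -7.254%, loss ≈ 10845 × 7.254/100 ≈ 787.
Year 2004: gap = -2.6 × (8.27 - 3.98) = -11.154%, loss ≈ 10845 × 11.154/100 ≈ 1210.
Total lost output = 629 + 984 + 787 + 1210 = 3610 billion.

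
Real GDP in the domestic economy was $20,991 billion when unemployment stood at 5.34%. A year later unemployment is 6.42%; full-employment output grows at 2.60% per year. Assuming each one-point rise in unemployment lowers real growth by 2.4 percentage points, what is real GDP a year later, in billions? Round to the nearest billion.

Δu = 6.42 - 5.34 = 1.08 points.
Okun's law (growth form): g_Y = g_Y* - β × Δu = 2.60 - 2.4 × (1.08) = 2.6 - 2.592 = 0.008%.
Real GDP in the next year = 20991 × (1 + 0.008/100) = 20991 × 1.00008 ≈ 20993 billion.

$20,993 billion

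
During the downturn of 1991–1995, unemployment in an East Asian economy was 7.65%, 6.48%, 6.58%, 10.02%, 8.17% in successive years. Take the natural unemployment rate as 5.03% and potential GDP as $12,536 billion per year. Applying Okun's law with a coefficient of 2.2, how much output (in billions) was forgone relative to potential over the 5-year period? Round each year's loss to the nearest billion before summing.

Year 1991: gap = -2.2 × (7.65 - 5.03) = -5.764%, loss ≈ 12536 × 5.764/100 ≈ 723.
Year 1992: gap = -2.2 × (6.48 - 5.03) = -3.19%, loss ≈ 12536 × 3.19/100 ≈ 400.
Year 1993: gap = -2.2 × (6.58 - 5.03) = -3.41%, loss ≈ 12536 × 3.41/100 ≈ 427.
Year 1994: gap = -2.2 × (10.02 - 5.03) = -10.978%, loss ≈ 12536 × 10.978/100 ≈ 1376.
Year 1995: gap = -2.2 × (8.17 - 5.03) = -6.908%, loss ≈ 12536 × 6.908/100 ≈ 866.
Total lost output = 723 + 400 + 427 + 1376 + 866 = 3792 billion.

$3,792 billion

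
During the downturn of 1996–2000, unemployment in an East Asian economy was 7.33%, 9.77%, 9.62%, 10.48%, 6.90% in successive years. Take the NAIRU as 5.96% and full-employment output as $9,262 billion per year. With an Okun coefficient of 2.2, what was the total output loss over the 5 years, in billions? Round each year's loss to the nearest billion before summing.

Year 1996: gap = -2.2 × (7.33 - 5.96) = -3.014%, loss ≈ 9262 × 3.014/100 ≈ 279.
Year 1997: gap = -2.2 × (9.77 - 5.96) = -8.382%, loss ≈ 9262 × 8.382/100 ≈ 776.
Year 1998: gap = -2.2 × (9.62 - 5.96) = -8.052%, loss ≈ 9262 × 8.052/100 ≈ 746.
Year 1999: gap = -2.2 × (10.48 - 5.96) = -9.944%, loss ≈ 9262 × 9.944/100 ≈ 921.
Year 2000: gap = -2.2 × (6.9 - 5.96) = -2.068%, loss ≈ 9262 × 2.068/100 ≈ 192.
Total lost output = 279 + 776 + 746 + 921 + 192 = 2914 billion.

$2,914 billion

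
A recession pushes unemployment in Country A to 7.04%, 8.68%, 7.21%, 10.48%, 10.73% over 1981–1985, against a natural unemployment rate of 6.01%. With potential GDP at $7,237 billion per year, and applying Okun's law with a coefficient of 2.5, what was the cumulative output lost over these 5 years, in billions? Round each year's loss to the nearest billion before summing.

$2,549 billion

Year 1981: gap = -2.5 × (7.04 - 6.01) = -2.575%, loss ≈ 7237 × 2.575/100 ≈ 186.
Year 1982: gap = -2.5 × (8.68 - 6.01) = -6.675%, loss ≈ 7237 × 6.675/100 ≈ 483.
Year 1983: gap = -2.5 × (7.21 - 6.01) = -3%, loss ≈ 7237 × 3/100 ≈ 217.
Year 1984: gap = -2.5 × (10.48 - 6.01) = -11.175%, loss ≈ 7237 × 11.175/100 ≈ 809.
Year 1985: gap = -2.5 × (10.73 - 6.01) = -11.8%, loss ≈ 7237 × 11.8/100 ≈ 854.
Total lost output = 186 + 483 + 217 + 809 + 854 = 2549 billion.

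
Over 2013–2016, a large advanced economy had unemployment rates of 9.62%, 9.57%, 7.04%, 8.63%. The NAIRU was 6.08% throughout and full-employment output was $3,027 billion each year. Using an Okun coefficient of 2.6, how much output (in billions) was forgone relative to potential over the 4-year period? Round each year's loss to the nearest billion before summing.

Year 2013: gap = -2.6 × (9.62 - 6.08) = -9.204%, loss ≈ 3027 × 9.204/100 ≈ 279.
Year 2014: gap = -2.6 × (9.57 - 6.08) = -9.074%, loss ≈ 3027 × 9.074/100 ≈ 275.
Year 2015: gap = -2.6 × (7.04 - 6.08) = -2.496%, loss ≈ 3027 × 2.496/100 ≈ 76.
Year 2016: gap = -2.6 × (8.63 - 6.08) = -6.63%, loss ≈ 3027 × 6.63/100 ≈ 201.
Total lost output = 279 + 275 + 76 + 201 = 831 billion.

$831 billion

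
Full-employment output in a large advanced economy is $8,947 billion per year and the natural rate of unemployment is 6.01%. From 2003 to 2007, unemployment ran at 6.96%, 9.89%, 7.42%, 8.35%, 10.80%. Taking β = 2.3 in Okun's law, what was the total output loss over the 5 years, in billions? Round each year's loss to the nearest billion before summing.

Year 2003: gap = -2.3 × (6.96 - 6.01) = -2.185%, loss ≈ 8947 × 2.185/100 ≈ 195.
Year 2004: gap = -2.3 × (9.89 - 6.01) = -8.924%, loss ≈ 8947 × 8.924/100 ≈ 798.
Year 2005: gap = -2.3 × (7.42 - 6.01) = -3.243%, loss ≈ 8947 × 3.243/100 ≈ 290.
Year 2006: gap = -2.3 × (8.35 - 6.01) = -5.382%, loss ≈ 8947 × 5.382/100 ≈ 482.
Year 2007: gap = -2.3 × (10.8 - 6.01) = -11.017%, loss ≈ 8947 × 11.017/100 ≈ 986.
Total lost output = 195 + 798 + 290 + 482 + 986 = 2751 billion.

$2,751 billion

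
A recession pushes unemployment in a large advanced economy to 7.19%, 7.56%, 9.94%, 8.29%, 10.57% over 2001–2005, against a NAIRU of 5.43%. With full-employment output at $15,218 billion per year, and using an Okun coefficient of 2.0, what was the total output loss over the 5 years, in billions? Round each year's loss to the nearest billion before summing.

Year 2001: gap = -2.0 × (7.19 - 5.43) = -3.52%, loss ≈ 15218 × 3.52/100 ≈ 536.
Year 2002: gap = -2.0 × (7.56 - 5.43) = -4.26%, loss ≈ 15218 × 4.26/100 ≈ 648.
Year 2003: gap = -2.0 × (9.94 - 5.43) = -9.02%, loss ≈ 15218 × 9.02/100 ≈ 1373.
Year 2004: gap = -2.0 × (8.29 - 5.43) = -5.72%, loss ≈ 15218 × 5.72/100 ≈ 870.
Year 2005: gap = -2.0 × (10.57 - 5.43) = -10.28%, loss ≈ 15218 × 10.28/100 ≈ 1564.
Total lost output = 536 + 648 + 1373 + 870 + 1564 = 4991 billion.

$4,991 billion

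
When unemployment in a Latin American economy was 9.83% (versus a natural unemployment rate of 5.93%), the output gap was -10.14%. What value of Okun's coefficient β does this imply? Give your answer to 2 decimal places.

Okun's law: output gap = -β × (u - u*).
-10.14 = -β × (9.83 - 5.93) = -β × 3.9, so β = 10.14/3.9 = 2.60.

β ≈ 2.60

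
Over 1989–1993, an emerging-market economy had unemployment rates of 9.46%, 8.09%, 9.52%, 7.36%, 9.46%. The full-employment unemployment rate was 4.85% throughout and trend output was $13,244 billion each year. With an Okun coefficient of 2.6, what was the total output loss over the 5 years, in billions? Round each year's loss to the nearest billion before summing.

Year 1989: gap = -2.6 × (9.46 - 4.85) = -11.986%, loss ≈ 13244 × 11.986/100 ≈ 1587.
Year 1990: gap = -2.6 × (8.09 - 4.85) = -8.424%, loss ≈ 13244 × 8.424/100 ≈ 1116.
Year 1991: gap = -2.6 × (9.52 - 4.85) = -12.142%, loss ≈ 13244 × 12.142/100 ≈ 1608.
Year 1992: gap = -2.6 × (7.36 - 4.85) = -6.526%, loss ≈ 13244 × 6.526/100 ≈ 864.
Year 1993: gap = -2.6 × (9.46 - 4.85) = -11.986%, loss ≈ 13244 × 11.986/100 ≈ 1587.
Total lost output = 1587 + 1116 + 1608 + 864 + 1587 = 6762 billion.

$6,762 billion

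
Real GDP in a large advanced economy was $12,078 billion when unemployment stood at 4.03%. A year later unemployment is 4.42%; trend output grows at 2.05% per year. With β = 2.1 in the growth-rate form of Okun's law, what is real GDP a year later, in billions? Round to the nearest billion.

Δu = 4.42 - 4.03 = 0.39 points.
Okun's law (growth form): g_Y = g_Y* - β × Δu = 2.05 - 2.1 × (0.39) = 2.05 - 0.819 = 1.231%.
Real GDP in the next year = 12078 × (1 + 1.231/100) = 12078 × 1.01231 ≈ 12227 billion.

$12,227 billion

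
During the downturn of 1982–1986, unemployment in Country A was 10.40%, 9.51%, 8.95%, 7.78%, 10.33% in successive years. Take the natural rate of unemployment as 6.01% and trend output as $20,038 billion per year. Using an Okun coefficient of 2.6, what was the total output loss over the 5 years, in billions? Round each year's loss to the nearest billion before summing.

$8,815 billion

Year 1982: gap = -2.6 × (10.4 - 6.01) = -11.414%, loss ≈ 20038 × 11.414/100 ≈ 2287.
Year 1983: gap = -2.6 × (9.51 - 6.01) = -9.1%, loss ≈ 20038 × 9.1/100 ≈ 1823.
Year 1984: gap = -2.6 × (8.95 - 6.01) = -7.644%, loss ≈ 20038 × 7.644/100 ≈ 1532.
Year 1985: gap = -2.6 × (7.78 - 6.01) = -4.602%, loss ≈ 20038 × 4.602/100 ≈ 922.
Year 1986: gap = -2.6 × (10.33 - 6.01) = -11.232%, loss ≈ 20038 × 11.232/100 ≈ 2251.
Total lost output = 2287 + 1823 + 1532 + 922 + 2251 = 8815 billion.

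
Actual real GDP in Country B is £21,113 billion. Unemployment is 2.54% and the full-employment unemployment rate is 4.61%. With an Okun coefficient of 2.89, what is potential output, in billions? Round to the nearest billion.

£19,921 billion

Unemployment gap = 2.54 - 4.61 = -2.07 points, so output gap = -2.89 × (-2.07) = 5.9823%.
Since Y = Y* × (1 + gap/100), Y* = 21113/1.059823 ≈ 19921 billion.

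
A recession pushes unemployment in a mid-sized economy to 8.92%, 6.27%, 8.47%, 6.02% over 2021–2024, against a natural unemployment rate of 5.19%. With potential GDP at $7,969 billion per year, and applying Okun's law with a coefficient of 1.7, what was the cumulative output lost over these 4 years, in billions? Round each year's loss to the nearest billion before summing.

$1,207 billion

Year 2021: gap = -1.7 × (8.92 - 5.19) = -6.341%, loss ≈ 7969 × 6.341/100 ≈ 505.
Year 2022: gap = -1.7 × (6.27 - 5.19) = -1.836%, loss ≈ 7969 × 1.836/100 ≈ 146.
Year 2023: gap = -1.7 × (8.47 - 5.19) = -5.576%, loss ≈ 7969 × 5.576/100 ≈ 444.
Year 2024: gap = -1.7 × (6.02 - 5.19) = -1.411%, loss ≈ 7969 × 1.411/100 ≈ 112.
Total lost output = 505 + 146 + 444 + 112 = 1207 billion.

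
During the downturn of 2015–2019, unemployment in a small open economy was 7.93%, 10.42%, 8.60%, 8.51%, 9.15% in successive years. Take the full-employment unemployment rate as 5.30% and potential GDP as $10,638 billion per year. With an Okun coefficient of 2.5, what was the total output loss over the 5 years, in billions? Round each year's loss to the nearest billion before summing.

Year 2015: gap = -2.5 × (7.93 - 5.3) = -6.575%, loss ≈ 10638 × 6.575/100 ≈ 699.
Year 2016: gap = -2.5 × (10.42 - 5.3) = -12.8%, loss ≈ 10638 × 12.8/100 ≈ 1362.
Year 2017: gap = -2.5 × (8.6 - 5.3) = -8.25%, loss ≈ 10638 × 8.25/100 ≈ 878.
Year 2018: gap = -2.5 × (8.51 - 5.3) = -8.025%, loss ≈ 10638 × 8.025/100 ≈ 854.
Year 2019: gap = -2.5 × (9.15 - 5.3) = -9.625%, loss ≈ 10638 × 9.625/100 ≈ 1024.
Total lost output = 699 + 1362 + 878 + 854 + 1024 = 4817 billion.

$4,817 billion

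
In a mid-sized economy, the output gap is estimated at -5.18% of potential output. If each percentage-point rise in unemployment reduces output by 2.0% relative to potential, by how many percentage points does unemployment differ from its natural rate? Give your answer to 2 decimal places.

2.59 percentage points

Okun's law: output gap = -β × (u - u*), so u - u* = -(output gap)/β.
u - u* = -(-5.18)/2.0 = 2.59 percentage points.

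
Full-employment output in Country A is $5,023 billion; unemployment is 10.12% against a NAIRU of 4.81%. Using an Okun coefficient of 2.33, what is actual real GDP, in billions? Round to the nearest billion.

Unemployment gap = 10.12 - 4.81 = 5.31 points, so the output gap is -2.33 × 5.31 = -12.3723%.
Actual GDP = 5023 × (1 - 12.3723/100) = 5023 × 0.876277 ≈ 4402 billion.

$4,402 billion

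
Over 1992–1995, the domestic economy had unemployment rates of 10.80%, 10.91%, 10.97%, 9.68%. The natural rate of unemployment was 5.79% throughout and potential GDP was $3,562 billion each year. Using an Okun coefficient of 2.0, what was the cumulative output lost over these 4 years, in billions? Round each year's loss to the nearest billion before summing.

Year 1992: gap = -2.0 × (10.8 - 5.79) = -10.02%, loss ≈ 3562 × 10.02/100 ≈ 357.
Year 1993: gap = -2.0 × (10.91 - 5.79) = -10.24%, loss ≈ 3562 × 10.24/100 ≈ 365.
Year 1994: gap = -2.0 × (10.97 - 5.79) = -10.36%, loss ≈ 3562 × 10.36/100 ≈ 369.
Year 1995: gap = -2.0 × (9.68 - 5.79) = -7.78%, loss ≈ 3562 × 7.78/100 ≈ 277.
Total lost output = 357 + 365 + 369 + 277 = 1368 billion.

$1,368 billion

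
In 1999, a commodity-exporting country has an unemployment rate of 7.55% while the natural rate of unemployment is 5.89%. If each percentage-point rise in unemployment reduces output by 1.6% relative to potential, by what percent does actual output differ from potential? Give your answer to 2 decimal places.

The unemployment gap is 7.55 - 5.89 = 1.66 percentage points.
Okun's law gives an output gap of -1.6 × 1.66 = -2.656%, i.e. 2.66% below potential.

-2.66%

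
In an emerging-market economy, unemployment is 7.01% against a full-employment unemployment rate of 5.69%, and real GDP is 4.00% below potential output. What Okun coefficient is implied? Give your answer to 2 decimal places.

Okun's law: output gap = -β × (u - u*).
-4.00 = -β × (7.01 - 5.69) = -β × 1.32, so β = 4/1.32 = 3.03.

β ≈ 3.03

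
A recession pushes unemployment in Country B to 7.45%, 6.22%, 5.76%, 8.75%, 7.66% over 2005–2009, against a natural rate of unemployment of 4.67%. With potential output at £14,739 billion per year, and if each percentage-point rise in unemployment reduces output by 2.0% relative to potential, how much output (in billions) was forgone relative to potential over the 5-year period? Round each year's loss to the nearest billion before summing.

Year 2005: gap = -2.0 × (7.45 - 4.67) = -5.56%, loss ≈ 14739 × 5.56/100 ≈ 819.
Year 2006: gap = -2.0 × (6.22 - 4.67) = -3.1%, loss ≈ 14739 × 3.1/100 ≈ 457.
Year 2007: gap = -2.0 × (5.76 - 4.67) = -2.18%, loss ≈ 14739 × 2.18/100 ≈ 321.
Year 2008: gap = -2.0 × (8.75 - 4.67) = -8.16%, loss ≈ 14739 × 8.16/100 ≈ 1203.
Year 2009: gap = -2.0 × (7.66 - 4.67) = -5.98%, loss ≈ 14739 × 5.98/100 ≈ 881.
Total lost output = 819 + 457 + 321 + 1203 + 881 = 3681 billion.

£3,681 billion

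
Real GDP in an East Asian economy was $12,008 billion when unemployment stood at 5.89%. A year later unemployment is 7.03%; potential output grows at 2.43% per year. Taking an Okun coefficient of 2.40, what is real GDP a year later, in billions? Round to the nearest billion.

Δu = 7.03 - 5.89 = 1.14 points.
Okun's law (growth form): g_Y = g_Y* - β × Δu = 2.43 - 2.40 × (1.14) = 2.43 - 2.736 = -0.306%.
Real GDP in the next year = 12008 × (1 - 0.306/100) = 12008 × 0.99694 ≈ 11971 billion.

$11,971 billion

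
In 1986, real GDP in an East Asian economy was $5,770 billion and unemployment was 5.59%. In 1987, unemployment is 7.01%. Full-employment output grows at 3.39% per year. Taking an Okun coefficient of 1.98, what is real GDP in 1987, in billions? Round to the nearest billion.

Δu = 7.01 - 5.59 = 1.42 points.
Okun's law (growth form): g_Y = g_Y* - β × Δu = 3.39 - 1.98 × (1.42) = 3.39 - 2.8116 = 0.5784%.
Real GDP in the next year = 5770 × (1 + 0.5784/100) = 5770 × 1.005784 ≈ 5803 billion.

$5,803 billion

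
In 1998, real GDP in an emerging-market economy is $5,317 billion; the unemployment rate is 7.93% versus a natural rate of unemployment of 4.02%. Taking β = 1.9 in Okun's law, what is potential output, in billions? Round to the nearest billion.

$5,744 billion

Unemployment gap = 7.93 - 4.02 = 3.91 points, so output gap = -1.9 × 3.91 = -7.429%.
Since Y = Y* × (1 + gap/100), Y* = 5317/0.92571 ≈ 5744 billion.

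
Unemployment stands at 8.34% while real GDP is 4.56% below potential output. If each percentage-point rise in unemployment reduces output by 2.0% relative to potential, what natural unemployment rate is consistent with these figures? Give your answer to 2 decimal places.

From Okun's law, u - u* = -(output gap)/β = -(-4.56)/2.0 = 2.28 points.
So u* = 8.34 - 2.28 = 6.06%.

6.06%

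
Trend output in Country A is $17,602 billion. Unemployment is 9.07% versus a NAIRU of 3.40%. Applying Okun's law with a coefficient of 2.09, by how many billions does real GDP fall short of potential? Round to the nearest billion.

Output gap = -2.09 × (9.07 - 3.4) = -2.09 × 5.67 = -11.8503%.
Actual GDP ≈ 17602 × 0.881497 ≈ 15516 billion, so the shortfall is 17602 - 15516 = 2086 billion.

$2,086 billion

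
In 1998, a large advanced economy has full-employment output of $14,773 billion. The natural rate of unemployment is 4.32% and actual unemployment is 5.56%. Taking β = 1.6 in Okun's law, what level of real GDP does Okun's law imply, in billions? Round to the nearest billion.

$14,480 billion

Unemployment gap = 5.56 - 4.32 = 1.24 points, so the output gap is -1.6 × 1.24 = -1.984%.
Actual GDP = 14773 × (1 - 1.984/100) = 14773 × 0.98016 ≈ 14480 billion.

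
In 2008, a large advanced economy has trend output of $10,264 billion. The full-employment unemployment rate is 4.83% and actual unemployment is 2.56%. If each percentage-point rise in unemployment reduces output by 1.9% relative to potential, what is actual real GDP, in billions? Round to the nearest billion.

$10,707 billion

Unemployment gap = 2.56 - 4.83 = -2.27 points, so the output gap is -1.9 × (-2.27) = 4.313%.
Actual GDP = 10264 × (1 + 4.313/100) = 10264 × 1.04313 ≈ 10707 billion.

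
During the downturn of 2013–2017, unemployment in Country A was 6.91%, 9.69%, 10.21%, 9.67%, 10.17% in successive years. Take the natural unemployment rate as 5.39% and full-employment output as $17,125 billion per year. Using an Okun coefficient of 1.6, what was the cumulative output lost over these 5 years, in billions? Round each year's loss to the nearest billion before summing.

$5,398 billion

Year 2013: gap = -1.6 × (6.91 - 5.39) = -2.432%, loss ≈ 17125 × 2.432/100 ≈ 416.
Year 2014: gap = -1.6 × (9.69 - 5.39) = -6.88%, loss ≈ 17125 × 6.88/100 ≈ 1178.
Year 2015: gap = -1.6 × (10.21 - 5.39) = -7.712%, loss ≈ 17125 × 7.712/100 ≈ 1321.
Year 2016: gap = -1.6 × (9.67 - 5.39) = -6.848%, loss ≈ 17125 × 6.848/100 ≈ 1173.
Year 2017: gap = -1.6 × (10.17 - 5.39) = -7.648%, loss ≈ 17125 × 7.648/100 ≈ 1310.
Total lost output = 416 + 1178 + 1321 + 1173 + 1310 = 5398 billion.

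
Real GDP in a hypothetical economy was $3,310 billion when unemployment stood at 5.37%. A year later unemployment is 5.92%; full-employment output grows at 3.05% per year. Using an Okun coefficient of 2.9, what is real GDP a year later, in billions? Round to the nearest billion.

$3,358 billion

Δu = 5.92 - 5.37 = 0.55 points.
Okun's law (growth form): g_Y = g_Y* - β × Δu = 3.05 - 2.9 × (0.55) = 3.05 - 1.595 = 1.455%.
Real GDP in the next year = 3310 × (1 + 1.455/100) = 3310 × 1.01455 ≈ 3358 billion.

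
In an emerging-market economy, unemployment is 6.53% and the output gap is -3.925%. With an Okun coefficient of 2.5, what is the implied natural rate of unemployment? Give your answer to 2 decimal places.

4.96%

From Okun's law, u - u* = -(output gap)/β = -(-3.925)/2.5 = 1.57 points.
So u* = 6.53 - 1.57 = 4.96%.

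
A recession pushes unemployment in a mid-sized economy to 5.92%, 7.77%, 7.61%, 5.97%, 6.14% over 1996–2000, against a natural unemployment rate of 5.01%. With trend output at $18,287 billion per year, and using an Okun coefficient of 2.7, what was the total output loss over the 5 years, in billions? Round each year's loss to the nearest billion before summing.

Year 1996: gap = -2.7 × (5.92 - 5.01) = -2.457%, loss ≈ 18287 × 2.457/100 ≈ 449.
Year 1997: gap = -2.7 × (7.77 - 5.01) = -7.452%, loss ≈ 18287 × 7.452/100 ≈ 1363.
Year 1998: gap = -2.7 × (7.61 - 5.01) = -7.02%, loss ≈ 18287 × 7.02/100 ≈ 1284.
Year 1999: gap = -2.7 × (5.97 - 5.01) = -2.592%, loss ≈ 18287 × 2.592/100 ≈ 474.
Year 2000: gap = -2.7 × (6.14 - 5.01) = -3.051%, loss ≈ 18287 × 3.051/100 ≈ 558.
Total lost output = 449 + 1363 + 1284 + 474 + 558 = 4128 billion.

$4,128 billion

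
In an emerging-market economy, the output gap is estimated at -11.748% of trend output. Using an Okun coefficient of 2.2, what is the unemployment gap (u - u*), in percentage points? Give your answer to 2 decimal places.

Okun's law: output gap = -β × (u - u*), so u - u* = -(output gap)/β.
u - u* = -(-11.748)/2.2 = 5.34 percentage points.

5.34 percentage points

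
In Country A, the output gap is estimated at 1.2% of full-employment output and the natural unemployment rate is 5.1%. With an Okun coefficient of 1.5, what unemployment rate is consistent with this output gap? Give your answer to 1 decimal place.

From Okun's law, u - u* = -(output gap)/β = -(1.2)/1.5 = -0.8 points.
So u = 5.1 - 0.8 = 4.3%.

4.3%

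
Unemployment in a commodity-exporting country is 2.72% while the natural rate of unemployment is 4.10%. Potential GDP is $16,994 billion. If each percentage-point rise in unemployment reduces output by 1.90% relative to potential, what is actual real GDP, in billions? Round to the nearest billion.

$17,440 billion

Unemployment gap = 2.72 - 4.1 = -1.38 points, so the output gap is -1.9 × (-1.38) = 2.622%.
Actual GDP = 16994 × (1 + 2.622/100) = 16994 × 1.02622 ≈ 17440 billion.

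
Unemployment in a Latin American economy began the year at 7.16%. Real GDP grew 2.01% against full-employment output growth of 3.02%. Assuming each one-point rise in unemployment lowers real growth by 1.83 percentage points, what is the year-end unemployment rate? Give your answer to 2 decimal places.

Growth-rate Okun's law: g_Y = g_Y* - β × Δu, so Δu = (g_Y* - g_Y)/β.
Δu = (3.02 - 2.01)/1.83 = 1.01/1.83 = 0.55 percentage points.
Year-end unemployment = 7.16 + 0.55 = 7.71%.

7.71%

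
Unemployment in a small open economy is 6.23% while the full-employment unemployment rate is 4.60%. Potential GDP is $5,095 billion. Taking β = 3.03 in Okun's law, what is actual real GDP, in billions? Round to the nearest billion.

Unemployment gap = 6.23 - 4.6 = 1.63 points, so the output gap is -3.03 × 1.63 = -4.9389%.
Actual GDP = 5095 × (1 - 4.9389/100) = 5095 × 0.950611 ≈ 4843 billion.

$4,843 billion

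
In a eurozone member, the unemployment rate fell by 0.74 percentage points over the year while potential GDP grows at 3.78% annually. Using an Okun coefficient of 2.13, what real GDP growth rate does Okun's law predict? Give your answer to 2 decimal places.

Growth-rate Okun's law: g_Y = g_Y* - β × Δu.
g_Y = 3.78 - 2.13 × (-0.74) = 3.78 + 1.5762 = 5.3562%, i.e. 5.36% to 2 d.p.

5.36%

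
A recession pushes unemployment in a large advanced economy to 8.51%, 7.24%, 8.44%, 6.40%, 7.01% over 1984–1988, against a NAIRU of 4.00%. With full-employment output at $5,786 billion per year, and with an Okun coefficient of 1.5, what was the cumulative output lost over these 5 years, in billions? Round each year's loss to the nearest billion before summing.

Year 1984: gap = -1.5 × (8.51 - 4) = -6.765%, loss ≈ 5786 × 6.765/100 ≈ 391.
Year 1985: gap = -1.5 × (7.24 - 4) = -4.86%, loss ≈ 5786 × 4.86/100 ≈ 281.
Year 1986: gap = -1.5 × (8.44 - 4) = -6.66%, loss ≈ 5786 × 6.66/100 ≈ 385.
Year 1987: gap = -1.5 × (6.4 - 4) = -3.6%, loss ≈ 5786 × 3.6/100 ≈ 208.
Year 1988: gap = -1.5 × (7.01 - 4) = -4.515%, loss ≈ 5786 × 4.515/100 ≈ 261.
Total lost output = 391 + 281 + 385 + 208 + 261 = 1526 billion.

$1,526 billion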